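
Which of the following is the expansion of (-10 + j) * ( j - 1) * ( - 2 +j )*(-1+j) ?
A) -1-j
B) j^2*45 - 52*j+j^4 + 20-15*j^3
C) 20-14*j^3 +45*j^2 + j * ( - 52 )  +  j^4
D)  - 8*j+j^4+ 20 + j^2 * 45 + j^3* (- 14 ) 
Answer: C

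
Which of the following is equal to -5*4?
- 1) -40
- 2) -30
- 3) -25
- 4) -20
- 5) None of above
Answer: 4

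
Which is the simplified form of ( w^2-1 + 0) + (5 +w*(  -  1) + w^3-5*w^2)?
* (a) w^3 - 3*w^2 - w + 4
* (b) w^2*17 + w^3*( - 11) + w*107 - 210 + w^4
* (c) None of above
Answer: c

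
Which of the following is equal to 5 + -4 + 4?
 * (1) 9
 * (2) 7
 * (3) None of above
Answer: 3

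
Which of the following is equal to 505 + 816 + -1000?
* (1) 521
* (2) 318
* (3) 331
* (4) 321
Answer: 4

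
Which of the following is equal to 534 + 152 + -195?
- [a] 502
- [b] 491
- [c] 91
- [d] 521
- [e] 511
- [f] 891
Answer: b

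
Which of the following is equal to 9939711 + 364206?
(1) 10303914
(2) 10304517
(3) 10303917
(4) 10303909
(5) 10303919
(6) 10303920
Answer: 3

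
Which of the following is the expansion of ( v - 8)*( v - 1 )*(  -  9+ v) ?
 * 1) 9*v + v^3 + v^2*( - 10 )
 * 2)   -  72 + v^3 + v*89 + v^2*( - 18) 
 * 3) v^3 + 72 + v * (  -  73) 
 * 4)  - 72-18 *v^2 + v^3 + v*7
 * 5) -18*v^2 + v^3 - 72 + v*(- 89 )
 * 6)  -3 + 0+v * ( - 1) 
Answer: 2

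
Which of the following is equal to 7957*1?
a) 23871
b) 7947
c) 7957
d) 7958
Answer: c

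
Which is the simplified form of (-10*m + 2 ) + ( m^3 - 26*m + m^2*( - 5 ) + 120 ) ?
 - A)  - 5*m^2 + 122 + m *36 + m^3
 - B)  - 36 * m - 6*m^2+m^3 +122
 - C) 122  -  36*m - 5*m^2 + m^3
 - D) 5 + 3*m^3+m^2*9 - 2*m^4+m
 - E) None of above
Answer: C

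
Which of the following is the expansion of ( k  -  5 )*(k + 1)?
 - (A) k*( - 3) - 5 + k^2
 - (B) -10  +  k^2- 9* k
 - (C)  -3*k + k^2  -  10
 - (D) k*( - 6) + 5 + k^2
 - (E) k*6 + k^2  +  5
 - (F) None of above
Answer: F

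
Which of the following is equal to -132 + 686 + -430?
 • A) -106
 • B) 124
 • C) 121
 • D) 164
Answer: B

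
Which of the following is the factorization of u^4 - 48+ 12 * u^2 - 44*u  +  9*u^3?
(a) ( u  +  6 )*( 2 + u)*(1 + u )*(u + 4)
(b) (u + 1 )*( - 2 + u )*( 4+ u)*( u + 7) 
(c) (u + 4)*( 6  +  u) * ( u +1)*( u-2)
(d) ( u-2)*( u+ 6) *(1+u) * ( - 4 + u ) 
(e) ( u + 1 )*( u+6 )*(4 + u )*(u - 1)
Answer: c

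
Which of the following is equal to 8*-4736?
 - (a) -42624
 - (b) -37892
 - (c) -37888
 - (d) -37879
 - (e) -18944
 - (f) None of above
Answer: c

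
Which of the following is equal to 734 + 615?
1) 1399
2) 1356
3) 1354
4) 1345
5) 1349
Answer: 5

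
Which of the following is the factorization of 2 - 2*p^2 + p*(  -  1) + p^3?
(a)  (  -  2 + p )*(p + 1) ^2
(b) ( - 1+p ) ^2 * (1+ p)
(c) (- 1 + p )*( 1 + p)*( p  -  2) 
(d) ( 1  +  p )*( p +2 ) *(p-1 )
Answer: c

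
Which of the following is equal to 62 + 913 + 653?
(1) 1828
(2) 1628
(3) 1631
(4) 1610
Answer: 2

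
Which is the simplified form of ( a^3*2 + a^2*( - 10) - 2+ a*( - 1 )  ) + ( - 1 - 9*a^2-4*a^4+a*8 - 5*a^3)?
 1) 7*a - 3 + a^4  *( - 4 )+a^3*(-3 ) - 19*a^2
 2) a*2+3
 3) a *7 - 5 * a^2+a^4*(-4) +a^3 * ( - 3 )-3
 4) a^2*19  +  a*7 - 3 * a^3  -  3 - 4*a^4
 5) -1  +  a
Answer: 1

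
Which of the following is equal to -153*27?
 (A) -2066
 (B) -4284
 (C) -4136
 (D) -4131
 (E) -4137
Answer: D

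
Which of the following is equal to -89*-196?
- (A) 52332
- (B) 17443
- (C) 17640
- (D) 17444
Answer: D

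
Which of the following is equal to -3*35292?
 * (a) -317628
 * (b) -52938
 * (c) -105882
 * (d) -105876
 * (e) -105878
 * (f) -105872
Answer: d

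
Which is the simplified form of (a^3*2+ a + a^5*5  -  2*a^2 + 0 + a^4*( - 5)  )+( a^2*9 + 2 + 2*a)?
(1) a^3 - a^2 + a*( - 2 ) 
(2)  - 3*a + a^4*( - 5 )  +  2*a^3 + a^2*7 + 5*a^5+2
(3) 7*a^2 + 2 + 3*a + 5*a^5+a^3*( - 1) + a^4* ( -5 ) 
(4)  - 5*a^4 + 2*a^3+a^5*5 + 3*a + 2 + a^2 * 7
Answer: 4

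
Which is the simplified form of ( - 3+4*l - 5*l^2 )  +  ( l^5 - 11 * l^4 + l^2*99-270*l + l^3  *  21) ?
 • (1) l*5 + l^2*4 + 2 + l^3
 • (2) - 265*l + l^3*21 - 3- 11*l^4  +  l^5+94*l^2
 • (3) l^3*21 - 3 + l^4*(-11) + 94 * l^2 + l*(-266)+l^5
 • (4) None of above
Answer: 3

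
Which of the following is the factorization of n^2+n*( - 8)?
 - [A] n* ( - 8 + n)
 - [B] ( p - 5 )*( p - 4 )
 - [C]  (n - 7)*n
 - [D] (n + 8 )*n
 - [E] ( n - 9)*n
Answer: A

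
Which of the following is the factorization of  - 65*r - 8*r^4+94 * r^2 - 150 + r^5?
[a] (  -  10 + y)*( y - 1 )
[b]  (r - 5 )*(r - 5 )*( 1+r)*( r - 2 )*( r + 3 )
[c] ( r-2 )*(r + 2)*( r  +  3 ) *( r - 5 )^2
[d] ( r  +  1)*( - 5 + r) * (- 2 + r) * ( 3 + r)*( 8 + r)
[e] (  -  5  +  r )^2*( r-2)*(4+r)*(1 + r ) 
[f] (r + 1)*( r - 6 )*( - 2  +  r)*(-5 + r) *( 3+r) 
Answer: b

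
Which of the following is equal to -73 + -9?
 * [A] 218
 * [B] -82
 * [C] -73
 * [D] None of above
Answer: B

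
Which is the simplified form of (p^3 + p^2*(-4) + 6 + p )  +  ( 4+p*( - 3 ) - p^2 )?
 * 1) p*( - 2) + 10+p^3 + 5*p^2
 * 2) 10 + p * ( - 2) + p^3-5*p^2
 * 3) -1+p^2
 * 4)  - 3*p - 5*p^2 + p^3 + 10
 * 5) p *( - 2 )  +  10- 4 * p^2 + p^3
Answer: 2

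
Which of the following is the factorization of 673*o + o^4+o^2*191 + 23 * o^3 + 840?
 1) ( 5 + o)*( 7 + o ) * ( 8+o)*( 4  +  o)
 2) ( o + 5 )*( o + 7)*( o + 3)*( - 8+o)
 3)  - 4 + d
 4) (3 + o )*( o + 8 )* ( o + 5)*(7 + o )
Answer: 4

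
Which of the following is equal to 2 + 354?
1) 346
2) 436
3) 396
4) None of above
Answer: 4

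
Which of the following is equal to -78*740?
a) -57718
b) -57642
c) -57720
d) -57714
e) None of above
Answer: c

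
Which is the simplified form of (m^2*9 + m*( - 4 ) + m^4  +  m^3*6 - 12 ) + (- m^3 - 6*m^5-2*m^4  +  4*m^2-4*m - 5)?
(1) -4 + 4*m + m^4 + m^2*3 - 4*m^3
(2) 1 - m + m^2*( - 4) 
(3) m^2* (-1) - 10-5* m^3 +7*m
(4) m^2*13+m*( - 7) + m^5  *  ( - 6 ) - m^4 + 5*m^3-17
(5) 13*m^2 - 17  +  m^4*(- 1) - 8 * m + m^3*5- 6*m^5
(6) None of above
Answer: 5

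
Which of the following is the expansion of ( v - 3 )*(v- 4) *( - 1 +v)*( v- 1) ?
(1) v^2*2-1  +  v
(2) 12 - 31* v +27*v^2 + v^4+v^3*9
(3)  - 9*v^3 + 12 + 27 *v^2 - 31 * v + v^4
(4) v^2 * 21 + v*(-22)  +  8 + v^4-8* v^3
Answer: 3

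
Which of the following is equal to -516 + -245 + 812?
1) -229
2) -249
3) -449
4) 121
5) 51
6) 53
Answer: 5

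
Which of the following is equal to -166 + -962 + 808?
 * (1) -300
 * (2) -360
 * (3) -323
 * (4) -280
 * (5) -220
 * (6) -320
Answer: 6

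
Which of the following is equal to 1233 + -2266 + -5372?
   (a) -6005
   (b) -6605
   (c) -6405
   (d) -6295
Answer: c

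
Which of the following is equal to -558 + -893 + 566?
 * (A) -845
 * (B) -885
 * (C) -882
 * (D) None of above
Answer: B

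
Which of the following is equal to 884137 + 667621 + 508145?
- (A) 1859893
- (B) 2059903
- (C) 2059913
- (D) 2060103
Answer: B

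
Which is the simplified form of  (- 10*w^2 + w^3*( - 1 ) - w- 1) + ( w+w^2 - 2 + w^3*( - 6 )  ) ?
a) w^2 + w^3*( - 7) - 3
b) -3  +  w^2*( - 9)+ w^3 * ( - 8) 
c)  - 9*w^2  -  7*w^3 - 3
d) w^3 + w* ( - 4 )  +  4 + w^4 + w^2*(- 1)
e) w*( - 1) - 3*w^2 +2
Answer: c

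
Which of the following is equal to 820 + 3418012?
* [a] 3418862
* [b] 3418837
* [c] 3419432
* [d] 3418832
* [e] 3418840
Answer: d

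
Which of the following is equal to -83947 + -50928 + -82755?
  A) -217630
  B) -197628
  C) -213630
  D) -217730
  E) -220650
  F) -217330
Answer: A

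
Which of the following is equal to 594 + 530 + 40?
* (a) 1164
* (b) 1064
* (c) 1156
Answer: a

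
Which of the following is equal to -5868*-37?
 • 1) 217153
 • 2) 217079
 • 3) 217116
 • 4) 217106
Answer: 3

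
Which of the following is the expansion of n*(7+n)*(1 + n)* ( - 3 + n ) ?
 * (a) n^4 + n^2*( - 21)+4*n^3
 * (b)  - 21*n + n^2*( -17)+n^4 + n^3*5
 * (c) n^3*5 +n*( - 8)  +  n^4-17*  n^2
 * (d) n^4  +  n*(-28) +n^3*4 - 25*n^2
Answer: b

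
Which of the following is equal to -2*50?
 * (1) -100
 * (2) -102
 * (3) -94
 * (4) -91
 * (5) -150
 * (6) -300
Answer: 1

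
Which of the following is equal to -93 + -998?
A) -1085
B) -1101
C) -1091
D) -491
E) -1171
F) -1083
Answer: C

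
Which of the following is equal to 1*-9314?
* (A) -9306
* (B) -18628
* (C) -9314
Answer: C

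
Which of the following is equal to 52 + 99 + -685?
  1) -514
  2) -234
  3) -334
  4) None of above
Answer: 4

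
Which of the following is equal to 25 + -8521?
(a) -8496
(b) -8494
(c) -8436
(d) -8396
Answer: a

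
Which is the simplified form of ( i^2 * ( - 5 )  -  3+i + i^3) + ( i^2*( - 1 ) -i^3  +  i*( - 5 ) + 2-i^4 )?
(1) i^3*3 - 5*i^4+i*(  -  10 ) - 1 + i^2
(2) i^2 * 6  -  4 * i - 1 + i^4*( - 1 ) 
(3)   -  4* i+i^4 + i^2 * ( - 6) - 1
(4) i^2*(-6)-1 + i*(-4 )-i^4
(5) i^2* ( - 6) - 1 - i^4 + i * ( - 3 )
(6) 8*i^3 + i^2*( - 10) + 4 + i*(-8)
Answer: 4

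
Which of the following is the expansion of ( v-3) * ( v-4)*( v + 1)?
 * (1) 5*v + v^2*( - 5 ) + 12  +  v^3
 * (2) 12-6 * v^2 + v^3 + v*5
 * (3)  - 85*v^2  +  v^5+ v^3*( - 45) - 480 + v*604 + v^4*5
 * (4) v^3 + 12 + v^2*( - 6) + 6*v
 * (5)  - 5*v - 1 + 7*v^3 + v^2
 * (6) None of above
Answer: 2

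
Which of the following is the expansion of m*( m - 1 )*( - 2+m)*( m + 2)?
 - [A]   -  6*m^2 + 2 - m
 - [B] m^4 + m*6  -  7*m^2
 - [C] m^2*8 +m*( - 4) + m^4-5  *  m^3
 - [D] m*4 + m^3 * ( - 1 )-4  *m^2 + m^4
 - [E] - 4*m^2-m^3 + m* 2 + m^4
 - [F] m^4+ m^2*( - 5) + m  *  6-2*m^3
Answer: D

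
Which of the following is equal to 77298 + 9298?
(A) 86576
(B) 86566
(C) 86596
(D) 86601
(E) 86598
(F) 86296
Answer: C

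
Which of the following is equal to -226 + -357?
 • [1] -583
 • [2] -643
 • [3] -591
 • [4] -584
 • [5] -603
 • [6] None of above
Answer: 1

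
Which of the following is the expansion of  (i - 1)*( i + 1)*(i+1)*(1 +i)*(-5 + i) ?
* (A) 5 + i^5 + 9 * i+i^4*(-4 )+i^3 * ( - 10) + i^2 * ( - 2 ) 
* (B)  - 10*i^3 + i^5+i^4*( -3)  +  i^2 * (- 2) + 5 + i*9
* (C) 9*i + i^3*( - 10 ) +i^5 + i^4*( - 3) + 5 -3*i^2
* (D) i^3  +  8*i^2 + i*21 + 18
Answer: B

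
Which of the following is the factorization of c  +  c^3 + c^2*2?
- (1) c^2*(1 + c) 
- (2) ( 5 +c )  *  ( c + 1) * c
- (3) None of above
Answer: 3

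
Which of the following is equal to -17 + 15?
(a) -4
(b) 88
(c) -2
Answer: c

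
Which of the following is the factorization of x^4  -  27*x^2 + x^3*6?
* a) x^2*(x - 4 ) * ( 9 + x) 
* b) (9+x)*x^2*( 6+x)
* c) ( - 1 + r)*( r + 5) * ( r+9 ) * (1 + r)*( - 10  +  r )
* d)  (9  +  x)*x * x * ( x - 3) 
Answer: d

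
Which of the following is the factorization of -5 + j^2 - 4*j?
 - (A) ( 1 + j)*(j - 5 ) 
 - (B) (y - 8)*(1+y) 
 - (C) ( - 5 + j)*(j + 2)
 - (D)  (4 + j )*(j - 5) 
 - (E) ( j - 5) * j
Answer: A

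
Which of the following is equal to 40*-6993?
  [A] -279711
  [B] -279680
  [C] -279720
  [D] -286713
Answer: C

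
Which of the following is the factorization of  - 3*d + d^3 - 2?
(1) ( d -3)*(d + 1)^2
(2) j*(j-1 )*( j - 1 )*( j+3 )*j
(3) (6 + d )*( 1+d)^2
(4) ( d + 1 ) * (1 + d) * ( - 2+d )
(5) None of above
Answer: 4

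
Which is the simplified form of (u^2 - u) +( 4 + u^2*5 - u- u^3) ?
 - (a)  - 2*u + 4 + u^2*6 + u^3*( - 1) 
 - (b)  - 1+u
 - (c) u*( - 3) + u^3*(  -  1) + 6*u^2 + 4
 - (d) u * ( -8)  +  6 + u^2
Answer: a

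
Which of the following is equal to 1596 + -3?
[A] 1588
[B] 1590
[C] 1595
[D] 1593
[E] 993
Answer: D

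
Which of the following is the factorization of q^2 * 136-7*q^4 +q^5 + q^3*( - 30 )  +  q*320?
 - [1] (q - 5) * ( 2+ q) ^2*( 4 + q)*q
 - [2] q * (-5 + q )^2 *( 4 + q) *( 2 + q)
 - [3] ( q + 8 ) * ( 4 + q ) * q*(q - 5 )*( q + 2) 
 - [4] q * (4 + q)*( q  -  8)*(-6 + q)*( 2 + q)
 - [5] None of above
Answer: 5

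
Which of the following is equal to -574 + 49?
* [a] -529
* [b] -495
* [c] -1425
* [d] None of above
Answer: d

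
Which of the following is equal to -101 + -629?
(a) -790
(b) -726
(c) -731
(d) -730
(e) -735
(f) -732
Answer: d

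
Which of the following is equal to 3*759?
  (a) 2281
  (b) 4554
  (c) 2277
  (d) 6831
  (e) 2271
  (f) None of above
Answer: c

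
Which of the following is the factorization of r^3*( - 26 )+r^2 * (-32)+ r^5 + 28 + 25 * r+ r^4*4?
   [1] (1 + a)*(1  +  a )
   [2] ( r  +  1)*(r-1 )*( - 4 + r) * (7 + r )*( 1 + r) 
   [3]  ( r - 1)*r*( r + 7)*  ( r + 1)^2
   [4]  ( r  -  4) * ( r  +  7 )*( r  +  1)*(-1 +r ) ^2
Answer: 2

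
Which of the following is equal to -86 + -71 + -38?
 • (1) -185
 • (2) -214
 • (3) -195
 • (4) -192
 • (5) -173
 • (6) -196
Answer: 3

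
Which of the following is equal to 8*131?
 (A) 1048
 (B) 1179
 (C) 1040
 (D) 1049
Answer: A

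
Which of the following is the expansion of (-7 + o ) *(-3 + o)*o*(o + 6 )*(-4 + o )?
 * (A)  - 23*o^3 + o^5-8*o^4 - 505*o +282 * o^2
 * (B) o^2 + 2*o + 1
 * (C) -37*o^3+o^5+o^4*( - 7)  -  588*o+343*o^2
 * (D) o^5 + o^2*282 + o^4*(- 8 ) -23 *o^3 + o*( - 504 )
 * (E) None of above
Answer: D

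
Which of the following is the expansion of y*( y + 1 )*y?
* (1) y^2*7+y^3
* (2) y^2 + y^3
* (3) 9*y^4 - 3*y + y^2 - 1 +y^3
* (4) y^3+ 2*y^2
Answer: 2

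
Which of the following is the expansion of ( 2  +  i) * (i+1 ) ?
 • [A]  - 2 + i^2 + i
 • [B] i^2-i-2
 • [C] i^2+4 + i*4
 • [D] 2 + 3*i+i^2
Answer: D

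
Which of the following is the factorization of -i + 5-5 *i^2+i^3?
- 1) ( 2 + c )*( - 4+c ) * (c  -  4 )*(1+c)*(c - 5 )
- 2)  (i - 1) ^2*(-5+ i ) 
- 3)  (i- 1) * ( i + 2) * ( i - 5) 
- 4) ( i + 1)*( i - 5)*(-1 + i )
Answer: 4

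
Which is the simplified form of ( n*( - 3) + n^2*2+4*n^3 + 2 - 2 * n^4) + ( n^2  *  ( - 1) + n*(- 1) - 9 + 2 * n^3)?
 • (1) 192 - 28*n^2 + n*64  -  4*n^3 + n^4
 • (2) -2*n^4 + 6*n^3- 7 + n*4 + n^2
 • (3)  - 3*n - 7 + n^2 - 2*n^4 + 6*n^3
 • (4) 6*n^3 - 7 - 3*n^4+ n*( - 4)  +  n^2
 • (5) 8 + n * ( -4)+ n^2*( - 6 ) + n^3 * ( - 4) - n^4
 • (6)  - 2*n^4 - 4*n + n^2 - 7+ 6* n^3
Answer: 6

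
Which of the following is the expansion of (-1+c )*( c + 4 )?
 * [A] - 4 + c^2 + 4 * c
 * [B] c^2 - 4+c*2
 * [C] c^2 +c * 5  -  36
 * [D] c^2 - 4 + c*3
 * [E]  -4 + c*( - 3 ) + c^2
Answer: D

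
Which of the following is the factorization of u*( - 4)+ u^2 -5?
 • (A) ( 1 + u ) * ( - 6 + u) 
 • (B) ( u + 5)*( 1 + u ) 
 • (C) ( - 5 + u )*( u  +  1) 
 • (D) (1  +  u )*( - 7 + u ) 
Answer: C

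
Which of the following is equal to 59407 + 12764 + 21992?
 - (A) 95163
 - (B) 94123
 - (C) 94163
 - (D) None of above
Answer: C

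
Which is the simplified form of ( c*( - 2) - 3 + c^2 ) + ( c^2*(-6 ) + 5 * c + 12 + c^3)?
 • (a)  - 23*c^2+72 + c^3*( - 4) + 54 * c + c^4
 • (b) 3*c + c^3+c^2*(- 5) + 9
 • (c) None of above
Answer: b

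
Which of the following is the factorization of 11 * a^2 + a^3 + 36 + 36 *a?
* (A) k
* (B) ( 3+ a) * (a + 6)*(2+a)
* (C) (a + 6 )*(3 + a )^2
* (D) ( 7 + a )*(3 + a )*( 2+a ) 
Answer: B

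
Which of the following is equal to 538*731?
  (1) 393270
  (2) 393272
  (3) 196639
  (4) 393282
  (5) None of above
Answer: 5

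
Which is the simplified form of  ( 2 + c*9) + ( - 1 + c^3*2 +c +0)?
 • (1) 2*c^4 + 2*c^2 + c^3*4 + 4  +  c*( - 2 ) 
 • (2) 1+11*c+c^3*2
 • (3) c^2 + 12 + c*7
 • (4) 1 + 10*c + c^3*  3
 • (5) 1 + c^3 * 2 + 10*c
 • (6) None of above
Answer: 5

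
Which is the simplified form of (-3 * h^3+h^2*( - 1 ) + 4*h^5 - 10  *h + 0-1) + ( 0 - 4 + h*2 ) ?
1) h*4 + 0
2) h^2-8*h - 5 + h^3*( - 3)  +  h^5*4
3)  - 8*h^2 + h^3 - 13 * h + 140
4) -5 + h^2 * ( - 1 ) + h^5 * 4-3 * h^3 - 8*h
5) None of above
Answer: 4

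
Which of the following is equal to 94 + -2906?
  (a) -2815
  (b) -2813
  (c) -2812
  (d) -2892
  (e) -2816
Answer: c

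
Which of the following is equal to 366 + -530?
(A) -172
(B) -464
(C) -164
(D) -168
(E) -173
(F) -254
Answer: C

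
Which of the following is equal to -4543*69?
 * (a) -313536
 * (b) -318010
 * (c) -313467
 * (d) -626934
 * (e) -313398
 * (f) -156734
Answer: c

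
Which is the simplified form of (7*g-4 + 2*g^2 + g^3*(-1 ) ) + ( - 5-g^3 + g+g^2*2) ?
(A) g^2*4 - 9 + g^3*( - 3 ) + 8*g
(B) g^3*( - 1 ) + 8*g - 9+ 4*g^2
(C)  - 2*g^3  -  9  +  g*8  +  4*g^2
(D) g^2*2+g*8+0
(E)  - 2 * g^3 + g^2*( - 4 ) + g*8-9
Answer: C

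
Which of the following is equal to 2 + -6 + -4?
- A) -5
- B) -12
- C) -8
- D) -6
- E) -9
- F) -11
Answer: C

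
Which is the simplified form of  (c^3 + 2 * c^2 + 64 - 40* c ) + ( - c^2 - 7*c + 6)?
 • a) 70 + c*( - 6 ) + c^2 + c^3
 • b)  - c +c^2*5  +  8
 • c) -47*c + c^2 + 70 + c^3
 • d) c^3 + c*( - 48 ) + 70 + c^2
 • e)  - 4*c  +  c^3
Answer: c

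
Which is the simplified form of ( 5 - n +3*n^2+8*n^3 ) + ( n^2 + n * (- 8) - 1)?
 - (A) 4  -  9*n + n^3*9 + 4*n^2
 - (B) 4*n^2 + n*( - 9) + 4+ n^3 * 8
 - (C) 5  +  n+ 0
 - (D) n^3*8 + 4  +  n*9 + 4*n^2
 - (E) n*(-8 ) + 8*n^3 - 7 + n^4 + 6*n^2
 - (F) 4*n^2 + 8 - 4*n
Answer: B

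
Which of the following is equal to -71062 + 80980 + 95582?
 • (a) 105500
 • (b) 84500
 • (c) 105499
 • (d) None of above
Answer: a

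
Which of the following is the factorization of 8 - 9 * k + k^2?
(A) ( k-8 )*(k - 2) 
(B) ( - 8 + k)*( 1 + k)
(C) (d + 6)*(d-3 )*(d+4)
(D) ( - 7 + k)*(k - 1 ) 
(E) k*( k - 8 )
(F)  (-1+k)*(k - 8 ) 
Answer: F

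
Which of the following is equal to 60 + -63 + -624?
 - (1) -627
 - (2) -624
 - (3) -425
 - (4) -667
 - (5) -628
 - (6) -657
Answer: 1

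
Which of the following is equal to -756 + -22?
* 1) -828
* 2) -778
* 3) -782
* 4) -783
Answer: 2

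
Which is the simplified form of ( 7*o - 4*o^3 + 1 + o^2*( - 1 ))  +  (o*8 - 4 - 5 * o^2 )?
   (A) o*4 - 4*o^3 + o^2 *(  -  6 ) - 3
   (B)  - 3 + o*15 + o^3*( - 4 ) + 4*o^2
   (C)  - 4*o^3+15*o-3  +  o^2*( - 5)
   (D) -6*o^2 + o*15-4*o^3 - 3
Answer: D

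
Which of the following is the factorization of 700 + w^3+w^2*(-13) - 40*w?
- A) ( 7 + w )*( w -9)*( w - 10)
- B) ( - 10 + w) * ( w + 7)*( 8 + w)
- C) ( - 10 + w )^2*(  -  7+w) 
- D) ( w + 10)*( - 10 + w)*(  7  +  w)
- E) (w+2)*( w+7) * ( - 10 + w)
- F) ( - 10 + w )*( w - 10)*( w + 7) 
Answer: F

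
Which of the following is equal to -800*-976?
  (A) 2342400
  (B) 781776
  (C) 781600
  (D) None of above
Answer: D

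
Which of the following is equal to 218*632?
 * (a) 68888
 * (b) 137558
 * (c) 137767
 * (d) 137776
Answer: d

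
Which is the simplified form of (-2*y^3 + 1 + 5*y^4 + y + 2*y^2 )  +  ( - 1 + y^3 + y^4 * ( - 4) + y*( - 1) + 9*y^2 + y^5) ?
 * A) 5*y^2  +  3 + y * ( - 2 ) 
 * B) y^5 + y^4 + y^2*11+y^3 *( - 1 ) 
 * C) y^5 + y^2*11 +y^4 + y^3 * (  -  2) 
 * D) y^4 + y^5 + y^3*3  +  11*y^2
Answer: B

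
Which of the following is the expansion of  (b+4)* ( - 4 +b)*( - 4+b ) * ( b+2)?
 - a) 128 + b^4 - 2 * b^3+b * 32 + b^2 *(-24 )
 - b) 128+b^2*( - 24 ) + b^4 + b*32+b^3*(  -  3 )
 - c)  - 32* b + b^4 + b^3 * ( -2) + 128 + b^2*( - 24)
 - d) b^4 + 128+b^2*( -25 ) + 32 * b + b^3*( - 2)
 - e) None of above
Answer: a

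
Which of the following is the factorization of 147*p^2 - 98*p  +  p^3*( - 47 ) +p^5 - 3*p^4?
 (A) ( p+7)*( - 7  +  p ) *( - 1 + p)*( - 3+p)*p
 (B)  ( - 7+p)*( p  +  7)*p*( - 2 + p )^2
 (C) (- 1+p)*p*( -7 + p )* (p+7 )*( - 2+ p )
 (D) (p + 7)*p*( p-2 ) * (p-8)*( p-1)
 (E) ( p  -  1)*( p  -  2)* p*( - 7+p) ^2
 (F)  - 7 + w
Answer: C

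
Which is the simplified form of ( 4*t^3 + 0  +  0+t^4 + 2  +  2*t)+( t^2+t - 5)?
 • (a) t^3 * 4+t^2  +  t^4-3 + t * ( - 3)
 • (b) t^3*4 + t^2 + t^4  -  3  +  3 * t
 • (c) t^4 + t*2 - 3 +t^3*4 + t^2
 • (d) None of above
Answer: b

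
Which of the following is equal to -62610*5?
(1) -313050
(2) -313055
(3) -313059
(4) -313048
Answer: 1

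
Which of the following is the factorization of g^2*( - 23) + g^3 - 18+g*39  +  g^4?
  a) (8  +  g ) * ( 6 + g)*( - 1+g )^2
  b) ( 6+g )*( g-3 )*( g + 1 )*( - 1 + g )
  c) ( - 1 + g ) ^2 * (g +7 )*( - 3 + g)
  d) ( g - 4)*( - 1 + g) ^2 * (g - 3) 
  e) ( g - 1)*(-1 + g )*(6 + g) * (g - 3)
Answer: e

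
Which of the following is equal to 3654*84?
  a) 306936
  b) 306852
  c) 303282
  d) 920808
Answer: a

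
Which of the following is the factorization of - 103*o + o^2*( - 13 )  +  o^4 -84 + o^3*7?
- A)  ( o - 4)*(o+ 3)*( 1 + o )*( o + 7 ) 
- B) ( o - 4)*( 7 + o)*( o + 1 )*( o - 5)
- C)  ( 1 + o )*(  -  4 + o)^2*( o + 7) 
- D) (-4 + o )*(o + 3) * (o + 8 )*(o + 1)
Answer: A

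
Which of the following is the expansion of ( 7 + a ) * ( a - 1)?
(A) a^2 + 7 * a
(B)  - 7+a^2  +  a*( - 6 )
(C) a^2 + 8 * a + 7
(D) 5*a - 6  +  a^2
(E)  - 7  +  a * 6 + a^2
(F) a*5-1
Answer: E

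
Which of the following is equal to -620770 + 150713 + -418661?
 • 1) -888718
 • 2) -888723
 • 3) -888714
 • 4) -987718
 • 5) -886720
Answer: 1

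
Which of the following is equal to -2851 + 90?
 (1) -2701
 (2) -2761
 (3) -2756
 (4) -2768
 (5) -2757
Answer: 2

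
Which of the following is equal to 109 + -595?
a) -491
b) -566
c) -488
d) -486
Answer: d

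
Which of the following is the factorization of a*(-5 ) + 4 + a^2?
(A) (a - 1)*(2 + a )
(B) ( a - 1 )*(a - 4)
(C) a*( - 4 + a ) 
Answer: B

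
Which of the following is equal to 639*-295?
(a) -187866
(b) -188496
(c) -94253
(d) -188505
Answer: d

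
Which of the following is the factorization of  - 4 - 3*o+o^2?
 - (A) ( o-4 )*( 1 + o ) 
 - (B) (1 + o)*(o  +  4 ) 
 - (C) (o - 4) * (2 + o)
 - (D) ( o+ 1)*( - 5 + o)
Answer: A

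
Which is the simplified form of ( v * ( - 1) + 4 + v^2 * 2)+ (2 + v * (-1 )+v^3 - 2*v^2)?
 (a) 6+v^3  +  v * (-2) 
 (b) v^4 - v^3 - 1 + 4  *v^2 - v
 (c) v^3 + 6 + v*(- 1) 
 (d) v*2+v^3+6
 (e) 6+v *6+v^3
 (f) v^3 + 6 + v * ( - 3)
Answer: a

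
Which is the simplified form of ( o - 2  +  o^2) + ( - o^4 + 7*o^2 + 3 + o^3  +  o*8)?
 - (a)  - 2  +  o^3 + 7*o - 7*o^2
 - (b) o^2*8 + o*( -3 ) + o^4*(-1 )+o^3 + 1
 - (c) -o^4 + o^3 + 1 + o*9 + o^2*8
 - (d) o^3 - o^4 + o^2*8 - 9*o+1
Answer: c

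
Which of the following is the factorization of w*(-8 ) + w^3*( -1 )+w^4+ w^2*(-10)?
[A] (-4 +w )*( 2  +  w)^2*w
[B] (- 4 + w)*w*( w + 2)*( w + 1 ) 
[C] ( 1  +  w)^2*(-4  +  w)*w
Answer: B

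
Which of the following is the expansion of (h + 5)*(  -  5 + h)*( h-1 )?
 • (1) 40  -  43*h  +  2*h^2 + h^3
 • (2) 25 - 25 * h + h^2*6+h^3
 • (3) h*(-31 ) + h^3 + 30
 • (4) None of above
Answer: 4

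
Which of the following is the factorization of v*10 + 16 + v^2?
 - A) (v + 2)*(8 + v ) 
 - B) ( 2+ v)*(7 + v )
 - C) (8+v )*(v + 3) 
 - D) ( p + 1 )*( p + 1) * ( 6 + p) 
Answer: A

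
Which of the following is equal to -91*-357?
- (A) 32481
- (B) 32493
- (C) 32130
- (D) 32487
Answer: D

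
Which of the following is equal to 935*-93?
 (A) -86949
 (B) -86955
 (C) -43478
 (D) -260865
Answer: B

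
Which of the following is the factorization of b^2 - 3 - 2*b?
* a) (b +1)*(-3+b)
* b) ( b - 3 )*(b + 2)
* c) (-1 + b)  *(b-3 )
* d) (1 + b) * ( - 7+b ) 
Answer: a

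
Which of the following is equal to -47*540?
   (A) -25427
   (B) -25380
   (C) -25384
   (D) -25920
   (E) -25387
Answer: B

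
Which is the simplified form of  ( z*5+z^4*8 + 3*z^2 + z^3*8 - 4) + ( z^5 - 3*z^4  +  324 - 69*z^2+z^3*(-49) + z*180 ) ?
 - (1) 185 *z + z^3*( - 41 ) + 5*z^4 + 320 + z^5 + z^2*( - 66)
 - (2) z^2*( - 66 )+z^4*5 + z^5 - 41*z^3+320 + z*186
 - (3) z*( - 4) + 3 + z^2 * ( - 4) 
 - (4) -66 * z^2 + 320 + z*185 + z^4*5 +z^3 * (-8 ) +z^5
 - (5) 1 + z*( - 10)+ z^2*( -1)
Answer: 1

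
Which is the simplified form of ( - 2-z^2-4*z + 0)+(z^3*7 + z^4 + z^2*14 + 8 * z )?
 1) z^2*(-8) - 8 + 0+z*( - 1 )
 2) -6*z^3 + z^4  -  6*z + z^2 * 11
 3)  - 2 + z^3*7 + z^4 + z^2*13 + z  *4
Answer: 3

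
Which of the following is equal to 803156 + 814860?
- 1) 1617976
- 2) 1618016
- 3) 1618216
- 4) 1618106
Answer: 2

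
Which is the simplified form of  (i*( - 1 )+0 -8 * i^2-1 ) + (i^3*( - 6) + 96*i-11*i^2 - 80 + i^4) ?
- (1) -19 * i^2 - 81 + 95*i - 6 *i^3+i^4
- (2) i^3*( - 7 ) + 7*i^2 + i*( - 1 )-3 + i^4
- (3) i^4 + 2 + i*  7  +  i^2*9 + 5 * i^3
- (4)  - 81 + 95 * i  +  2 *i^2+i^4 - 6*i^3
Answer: 1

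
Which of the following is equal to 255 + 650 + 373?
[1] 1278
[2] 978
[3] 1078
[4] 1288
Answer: 1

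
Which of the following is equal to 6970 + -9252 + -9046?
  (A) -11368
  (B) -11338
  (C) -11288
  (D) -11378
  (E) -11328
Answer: E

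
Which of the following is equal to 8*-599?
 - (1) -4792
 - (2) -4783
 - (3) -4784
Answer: 1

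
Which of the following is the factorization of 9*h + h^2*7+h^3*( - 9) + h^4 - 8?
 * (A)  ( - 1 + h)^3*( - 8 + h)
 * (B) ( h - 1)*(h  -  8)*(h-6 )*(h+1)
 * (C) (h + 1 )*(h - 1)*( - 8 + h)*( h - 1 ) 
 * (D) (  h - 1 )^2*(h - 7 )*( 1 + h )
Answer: C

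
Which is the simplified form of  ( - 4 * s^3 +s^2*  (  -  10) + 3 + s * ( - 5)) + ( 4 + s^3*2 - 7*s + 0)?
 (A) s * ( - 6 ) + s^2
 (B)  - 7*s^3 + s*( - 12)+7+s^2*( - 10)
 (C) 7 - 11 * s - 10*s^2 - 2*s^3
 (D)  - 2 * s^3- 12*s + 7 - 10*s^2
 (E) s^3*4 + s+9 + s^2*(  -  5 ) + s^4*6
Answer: D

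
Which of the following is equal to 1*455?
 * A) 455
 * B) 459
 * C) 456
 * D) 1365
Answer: A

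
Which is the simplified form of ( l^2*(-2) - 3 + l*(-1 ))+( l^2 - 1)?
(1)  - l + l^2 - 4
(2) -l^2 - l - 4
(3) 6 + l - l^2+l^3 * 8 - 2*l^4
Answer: 2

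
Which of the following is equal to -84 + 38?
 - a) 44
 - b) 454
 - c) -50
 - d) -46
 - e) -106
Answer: d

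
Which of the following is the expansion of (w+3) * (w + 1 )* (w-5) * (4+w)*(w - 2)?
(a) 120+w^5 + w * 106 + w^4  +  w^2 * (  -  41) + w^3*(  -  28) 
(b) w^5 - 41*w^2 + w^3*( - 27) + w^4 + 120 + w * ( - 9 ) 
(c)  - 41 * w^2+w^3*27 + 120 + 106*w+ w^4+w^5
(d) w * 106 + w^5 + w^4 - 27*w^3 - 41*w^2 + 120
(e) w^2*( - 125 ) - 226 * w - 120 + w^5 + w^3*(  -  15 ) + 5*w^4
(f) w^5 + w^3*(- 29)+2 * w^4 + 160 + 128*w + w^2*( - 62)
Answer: d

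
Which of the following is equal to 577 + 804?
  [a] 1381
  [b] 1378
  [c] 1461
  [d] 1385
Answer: a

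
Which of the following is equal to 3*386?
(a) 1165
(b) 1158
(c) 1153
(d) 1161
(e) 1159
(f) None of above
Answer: b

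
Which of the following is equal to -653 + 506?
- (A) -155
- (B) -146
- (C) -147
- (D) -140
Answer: C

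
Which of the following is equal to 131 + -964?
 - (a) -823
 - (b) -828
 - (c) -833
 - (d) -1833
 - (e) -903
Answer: c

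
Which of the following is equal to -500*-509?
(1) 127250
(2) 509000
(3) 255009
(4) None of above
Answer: 4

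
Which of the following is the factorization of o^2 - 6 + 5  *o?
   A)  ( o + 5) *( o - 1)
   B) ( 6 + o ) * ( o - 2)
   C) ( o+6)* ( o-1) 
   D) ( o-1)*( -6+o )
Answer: C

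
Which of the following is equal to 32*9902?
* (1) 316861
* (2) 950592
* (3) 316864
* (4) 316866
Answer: 3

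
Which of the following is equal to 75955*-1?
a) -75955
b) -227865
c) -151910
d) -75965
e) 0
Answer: a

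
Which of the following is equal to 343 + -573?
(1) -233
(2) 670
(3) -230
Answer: 3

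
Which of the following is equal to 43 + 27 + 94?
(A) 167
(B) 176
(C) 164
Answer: C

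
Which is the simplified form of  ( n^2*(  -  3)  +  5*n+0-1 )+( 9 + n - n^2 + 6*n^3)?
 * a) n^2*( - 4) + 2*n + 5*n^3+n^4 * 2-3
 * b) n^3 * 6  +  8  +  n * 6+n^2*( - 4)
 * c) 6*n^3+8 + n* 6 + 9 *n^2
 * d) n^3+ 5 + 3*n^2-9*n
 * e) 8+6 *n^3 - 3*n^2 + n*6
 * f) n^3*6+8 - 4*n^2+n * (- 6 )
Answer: b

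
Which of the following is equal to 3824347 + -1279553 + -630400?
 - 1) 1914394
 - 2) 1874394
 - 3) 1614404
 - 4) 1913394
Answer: 1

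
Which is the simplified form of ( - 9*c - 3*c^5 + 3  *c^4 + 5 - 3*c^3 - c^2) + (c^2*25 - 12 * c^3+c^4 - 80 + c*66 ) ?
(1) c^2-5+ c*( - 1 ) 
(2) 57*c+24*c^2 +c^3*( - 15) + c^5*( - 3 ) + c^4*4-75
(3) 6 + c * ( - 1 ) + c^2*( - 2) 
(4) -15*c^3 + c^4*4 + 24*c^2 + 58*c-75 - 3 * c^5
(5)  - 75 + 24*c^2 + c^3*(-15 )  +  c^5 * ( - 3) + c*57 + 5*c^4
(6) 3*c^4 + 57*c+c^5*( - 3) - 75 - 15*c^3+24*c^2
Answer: 2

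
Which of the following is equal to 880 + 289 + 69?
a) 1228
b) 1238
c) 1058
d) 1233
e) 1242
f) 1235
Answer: b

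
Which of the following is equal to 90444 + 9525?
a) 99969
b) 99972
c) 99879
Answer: a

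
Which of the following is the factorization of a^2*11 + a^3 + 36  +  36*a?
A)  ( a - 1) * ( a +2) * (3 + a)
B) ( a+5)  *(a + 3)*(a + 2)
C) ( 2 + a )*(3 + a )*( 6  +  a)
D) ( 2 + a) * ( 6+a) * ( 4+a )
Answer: C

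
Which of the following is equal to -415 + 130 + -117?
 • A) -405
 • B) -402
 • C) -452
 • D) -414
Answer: B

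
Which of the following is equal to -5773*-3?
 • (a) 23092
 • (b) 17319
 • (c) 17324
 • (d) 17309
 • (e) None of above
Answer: b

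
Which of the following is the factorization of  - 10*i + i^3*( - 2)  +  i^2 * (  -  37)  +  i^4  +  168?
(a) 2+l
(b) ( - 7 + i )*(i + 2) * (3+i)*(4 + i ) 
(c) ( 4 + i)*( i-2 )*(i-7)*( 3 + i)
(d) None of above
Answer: c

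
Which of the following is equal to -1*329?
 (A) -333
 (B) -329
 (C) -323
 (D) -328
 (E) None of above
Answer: B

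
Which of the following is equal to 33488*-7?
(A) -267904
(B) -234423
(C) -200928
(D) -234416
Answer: D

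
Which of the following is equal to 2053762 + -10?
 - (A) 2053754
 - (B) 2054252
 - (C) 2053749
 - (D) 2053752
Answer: D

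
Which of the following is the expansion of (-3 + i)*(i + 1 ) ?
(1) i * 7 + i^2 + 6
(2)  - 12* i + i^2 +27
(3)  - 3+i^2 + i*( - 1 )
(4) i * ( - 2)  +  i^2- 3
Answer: 4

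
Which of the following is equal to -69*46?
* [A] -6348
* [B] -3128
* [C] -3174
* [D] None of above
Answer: C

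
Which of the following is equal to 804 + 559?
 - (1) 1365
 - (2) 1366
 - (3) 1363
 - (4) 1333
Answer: 3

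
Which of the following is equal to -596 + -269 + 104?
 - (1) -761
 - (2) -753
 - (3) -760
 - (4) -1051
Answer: 1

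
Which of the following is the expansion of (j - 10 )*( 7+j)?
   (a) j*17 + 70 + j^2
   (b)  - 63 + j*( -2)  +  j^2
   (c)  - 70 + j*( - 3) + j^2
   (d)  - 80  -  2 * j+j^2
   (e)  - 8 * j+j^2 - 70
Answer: c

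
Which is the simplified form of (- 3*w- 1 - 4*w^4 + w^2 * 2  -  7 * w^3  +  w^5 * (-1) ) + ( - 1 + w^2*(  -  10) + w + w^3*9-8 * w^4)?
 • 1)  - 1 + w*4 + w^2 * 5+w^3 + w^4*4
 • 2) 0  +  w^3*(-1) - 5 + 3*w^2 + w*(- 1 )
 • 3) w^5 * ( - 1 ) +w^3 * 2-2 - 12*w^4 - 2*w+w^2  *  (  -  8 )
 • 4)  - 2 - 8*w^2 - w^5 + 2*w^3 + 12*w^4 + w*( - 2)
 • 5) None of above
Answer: 3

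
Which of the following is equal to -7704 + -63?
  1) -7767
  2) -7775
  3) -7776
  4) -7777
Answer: 1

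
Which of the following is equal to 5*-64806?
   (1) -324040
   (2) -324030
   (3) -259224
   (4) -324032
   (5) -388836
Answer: 2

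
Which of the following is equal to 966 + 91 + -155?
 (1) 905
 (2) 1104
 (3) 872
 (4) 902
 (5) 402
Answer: 4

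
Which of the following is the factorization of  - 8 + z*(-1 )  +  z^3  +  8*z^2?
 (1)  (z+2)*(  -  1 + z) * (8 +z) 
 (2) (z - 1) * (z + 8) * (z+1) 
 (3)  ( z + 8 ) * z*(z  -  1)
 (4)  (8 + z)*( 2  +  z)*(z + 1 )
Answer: 2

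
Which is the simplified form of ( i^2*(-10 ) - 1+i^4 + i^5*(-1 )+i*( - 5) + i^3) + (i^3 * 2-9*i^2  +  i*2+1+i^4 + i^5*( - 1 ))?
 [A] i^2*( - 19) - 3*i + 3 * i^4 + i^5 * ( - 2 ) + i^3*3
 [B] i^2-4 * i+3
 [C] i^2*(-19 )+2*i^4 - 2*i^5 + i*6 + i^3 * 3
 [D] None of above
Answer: D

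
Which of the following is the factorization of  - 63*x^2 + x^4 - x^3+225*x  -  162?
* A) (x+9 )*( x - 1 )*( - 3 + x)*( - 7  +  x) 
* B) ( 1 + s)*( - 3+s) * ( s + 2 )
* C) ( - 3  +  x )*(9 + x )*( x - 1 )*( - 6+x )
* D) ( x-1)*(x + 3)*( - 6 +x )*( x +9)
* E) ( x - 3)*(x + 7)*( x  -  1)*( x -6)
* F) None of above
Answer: C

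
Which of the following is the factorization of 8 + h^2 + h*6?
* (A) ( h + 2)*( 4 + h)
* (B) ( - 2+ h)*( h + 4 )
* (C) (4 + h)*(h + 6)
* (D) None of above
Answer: A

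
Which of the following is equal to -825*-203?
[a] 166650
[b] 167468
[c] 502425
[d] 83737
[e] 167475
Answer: e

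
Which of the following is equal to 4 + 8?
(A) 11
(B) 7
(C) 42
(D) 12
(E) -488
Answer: D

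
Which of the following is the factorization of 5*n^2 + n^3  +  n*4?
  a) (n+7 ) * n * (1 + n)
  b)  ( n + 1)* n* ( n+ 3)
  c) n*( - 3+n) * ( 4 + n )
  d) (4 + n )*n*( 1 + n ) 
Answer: d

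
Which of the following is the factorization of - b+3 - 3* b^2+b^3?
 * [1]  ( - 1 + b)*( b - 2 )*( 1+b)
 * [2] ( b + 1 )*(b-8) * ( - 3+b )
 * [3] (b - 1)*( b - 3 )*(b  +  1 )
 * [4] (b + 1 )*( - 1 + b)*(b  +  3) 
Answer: 3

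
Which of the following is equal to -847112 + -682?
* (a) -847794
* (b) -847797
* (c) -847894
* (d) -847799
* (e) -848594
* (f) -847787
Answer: a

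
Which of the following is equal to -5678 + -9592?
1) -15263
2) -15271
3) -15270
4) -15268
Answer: 3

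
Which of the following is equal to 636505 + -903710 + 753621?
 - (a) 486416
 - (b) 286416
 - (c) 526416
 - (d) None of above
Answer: a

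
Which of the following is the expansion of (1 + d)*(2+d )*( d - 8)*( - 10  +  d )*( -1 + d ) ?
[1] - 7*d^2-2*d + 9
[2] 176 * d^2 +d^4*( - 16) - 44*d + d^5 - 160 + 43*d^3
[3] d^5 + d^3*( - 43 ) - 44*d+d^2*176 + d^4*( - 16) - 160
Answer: 2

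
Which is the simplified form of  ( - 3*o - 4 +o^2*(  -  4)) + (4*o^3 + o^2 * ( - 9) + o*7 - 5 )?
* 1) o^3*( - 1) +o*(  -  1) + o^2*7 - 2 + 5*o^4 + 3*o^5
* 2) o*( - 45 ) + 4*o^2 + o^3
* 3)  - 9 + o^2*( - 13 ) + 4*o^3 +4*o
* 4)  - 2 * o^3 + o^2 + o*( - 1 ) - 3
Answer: 3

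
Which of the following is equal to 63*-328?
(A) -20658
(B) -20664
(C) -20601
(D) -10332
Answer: B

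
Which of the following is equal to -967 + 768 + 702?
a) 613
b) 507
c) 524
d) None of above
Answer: d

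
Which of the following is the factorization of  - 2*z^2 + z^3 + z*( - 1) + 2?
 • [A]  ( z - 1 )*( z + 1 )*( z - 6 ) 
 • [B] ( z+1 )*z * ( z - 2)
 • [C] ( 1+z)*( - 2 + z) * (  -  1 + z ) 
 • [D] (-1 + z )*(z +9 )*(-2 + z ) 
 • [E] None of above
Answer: C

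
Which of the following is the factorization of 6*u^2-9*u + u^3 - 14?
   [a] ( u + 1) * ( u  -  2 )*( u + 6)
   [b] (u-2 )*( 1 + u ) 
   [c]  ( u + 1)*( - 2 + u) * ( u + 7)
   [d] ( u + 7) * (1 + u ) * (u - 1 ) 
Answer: c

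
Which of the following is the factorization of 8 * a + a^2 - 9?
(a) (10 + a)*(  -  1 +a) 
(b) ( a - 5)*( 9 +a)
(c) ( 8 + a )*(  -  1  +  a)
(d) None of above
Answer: d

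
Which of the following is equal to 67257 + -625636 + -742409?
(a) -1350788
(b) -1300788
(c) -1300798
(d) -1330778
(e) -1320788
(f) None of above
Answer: b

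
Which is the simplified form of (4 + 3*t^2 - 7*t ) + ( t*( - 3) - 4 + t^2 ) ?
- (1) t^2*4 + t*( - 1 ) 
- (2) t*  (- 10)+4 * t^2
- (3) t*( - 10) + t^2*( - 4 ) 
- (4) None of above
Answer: 2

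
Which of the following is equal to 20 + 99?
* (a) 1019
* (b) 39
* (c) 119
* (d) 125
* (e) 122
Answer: c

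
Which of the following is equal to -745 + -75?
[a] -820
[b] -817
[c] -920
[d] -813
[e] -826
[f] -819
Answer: a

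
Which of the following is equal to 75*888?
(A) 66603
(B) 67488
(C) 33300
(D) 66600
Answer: D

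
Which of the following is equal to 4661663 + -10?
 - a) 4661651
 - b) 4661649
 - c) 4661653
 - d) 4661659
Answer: c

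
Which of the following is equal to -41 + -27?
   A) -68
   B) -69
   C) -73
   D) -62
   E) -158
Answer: A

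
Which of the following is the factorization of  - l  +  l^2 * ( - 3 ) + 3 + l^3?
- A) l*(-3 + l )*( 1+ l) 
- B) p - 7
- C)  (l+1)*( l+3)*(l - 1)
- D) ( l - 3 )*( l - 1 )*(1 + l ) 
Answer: D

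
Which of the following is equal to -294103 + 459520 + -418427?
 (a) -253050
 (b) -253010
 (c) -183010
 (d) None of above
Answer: b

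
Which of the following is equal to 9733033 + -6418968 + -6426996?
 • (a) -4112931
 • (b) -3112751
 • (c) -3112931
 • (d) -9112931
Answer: c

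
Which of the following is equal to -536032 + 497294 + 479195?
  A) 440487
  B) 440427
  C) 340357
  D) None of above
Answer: D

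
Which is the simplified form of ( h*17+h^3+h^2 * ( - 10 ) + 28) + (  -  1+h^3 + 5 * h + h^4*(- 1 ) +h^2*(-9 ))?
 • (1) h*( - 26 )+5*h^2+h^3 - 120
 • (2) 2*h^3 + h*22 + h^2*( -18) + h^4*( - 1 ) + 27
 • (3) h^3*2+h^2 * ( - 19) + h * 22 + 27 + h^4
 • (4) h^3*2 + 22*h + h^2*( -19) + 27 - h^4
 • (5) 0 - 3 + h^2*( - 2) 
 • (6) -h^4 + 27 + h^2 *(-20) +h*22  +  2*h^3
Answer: 4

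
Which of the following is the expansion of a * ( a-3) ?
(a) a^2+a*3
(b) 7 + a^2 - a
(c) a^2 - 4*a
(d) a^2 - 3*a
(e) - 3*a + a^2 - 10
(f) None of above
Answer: d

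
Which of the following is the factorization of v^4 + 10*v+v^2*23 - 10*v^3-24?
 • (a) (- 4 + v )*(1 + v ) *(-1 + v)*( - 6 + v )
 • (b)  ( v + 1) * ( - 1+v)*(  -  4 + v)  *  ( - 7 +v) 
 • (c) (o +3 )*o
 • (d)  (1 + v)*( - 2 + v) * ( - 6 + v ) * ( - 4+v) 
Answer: a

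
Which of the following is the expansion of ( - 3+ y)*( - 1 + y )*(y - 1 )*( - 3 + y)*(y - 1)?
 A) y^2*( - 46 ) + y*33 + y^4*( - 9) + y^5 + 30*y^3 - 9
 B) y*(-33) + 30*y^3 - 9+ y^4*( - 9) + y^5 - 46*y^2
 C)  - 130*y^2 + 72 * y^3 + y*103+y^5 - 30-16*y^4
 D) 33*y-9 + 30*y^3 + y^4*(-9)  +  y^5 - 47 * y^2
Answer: A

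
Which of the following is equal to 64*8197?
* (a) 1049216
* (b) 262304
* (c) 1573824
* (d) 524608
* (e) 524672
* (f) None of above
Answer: d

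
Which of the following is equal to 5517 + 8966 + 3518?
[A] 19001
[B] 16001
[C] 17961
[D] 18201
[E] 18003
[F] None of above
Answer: F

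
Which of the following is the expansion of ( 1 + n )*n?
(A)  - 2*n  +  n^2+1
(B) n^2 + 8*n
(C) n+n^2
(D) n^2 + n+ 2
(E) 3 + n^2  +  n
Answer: C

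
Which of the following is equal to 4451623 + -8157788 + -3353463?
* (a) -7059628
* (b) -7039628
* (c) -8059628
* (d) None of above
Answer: a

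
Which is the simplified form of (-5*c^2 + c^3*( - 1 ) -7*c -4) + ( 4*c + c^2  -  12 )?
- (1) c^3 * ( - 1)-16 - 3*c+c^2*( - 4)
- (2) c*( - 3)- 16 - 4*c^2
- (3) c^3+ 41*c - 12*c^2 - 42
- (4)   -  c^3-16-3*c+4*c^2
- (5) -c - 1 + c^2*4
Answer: 1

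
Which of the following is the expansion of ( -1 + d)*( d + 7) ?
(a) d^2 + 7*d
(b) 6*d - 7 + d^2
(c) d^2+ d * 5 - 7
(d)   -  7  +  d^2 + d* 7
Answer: b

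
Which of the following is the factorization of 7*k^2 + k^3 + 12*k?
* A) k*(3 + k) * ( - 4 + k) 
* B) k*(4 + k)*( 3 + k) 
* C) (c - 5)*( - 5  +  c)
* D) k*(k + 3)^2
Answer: B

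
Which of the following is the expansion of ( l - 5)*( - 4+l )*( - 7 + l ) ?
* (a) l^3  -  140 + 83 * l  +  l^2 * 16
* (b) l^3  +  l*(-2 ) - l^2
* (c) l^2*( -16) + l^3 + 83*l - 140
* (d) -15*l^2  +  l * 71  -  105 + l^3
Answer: c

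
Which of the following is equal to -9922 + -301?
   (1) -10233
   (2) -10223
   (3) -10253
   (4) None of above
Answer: 2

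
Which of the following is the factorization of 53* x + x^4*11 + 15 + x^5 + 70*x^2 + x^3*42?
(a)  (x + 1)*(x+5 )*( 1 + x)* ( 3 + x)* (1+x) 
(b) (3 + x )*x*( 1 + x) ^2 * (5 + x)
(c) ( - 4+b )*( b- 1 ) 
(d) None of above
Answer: a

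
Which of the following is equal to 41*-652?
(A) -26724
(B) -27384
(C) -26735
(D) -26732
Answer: D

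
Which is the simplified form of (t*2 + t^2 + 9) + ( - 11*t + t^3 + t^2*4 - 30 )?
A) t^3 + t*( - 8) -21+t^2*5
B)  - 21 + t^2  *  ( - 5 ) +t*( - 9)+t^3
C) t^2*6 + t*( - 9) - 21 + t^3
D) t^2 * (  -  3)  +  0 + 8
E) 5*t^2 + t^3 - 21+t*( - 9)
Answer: E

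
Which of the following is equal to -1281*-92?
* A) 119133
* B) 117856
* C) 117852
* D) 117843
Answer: C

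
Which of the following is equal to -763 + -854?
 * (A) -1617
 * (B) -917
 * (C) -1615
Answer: A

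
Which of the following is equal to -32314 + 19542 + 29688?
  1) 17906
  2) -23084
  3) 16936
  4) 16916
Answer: 4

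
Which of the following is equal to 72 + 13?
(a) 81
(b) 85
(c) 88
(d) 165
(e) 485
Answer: b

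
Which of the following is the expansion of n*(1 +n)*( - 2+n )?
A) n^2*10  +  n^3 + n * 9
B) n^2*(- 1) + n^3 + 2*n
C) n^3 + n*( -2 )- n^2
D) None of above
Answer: C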